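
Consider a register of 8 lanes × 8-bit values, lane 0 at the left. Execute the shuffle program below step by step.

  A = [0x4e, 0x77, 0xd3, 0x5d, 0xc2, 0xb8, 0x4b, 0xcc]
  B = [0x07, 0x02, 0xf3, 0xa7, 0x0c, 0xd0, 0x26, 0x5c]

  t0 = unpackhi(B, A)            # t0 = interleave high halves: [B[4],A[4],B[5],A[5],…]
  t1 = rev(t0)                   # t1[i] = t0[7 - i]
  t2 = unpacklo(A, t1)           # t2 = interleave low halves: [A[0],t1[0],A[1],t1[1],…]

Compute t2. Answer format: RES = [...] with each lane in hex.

RES = [0x4e, 0xcc, 0x77, 0x5c, 0xd3, 0x4b, 0x5d, 0x26]

t0 = [0x0c, 0xc2, 0xd0, 0xb8, 0x26, 0x4b, 0x5c, 0xcc]
t1 = [0xcc, 0x5c, 0x4b, 0x26, 0xb8, 0xd0, 0xc2, 0x0c]
t2 = [0x4e, 0xcc, 0x77, 0x5c, 0xd3, 0x4b, 0x5d, 0x26]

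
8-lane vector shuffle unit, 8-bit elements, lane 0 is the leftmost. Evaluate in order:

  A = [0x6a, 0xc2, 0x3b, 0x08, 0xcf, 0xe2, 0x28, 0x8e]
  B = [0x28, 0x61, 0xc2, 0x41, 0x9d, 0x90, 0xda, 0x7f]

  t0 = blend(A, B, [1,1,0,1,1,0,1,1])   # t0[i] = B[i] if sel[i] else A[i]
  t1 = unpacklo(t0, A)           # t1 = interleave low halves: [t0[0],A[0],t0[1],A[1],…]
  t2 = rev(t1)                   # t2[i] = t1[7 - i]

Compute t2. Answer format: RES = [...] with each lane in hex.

RES = [0x08, 0x41, 0x3b, 0x3b, 0xc2, 0x61, 0x6a, 0x28]

t0 = [0x28, 0x61, 0x3b, 0x41, 0x9d, 0xe2, 0xda, 0x7f]
t1 = [0x28, 0x6a, 0x61, 0xc2, 0x3b, 0x3b, 0x41, 0x08]
t2 = [0x08, 0x41, 0x3b, 0x3b, 0xc2, 0x61, 0x6a, 0x28]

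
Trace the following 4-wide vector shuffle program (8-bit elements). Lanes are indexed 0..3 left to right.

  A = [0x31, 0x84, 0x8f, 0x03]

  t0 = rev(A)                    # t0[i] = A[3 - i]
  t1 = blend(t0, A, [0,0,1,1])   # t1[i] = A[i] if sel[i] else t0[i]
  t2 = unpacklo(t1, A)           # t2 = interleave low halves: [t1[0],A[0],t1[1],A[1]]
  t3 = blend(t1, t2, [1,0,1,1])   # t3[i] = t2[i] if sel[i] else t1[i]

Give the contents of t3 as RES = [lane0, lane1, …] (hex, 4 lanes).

→ t0 |03|8f|84|31|
→ t1 |03|8f|8f|03|
→ t2 |03|31|8f|84|
→ t3 |03|8f|8f|84|

RES = [0x03, 0x8f, 0x8f, 0x84]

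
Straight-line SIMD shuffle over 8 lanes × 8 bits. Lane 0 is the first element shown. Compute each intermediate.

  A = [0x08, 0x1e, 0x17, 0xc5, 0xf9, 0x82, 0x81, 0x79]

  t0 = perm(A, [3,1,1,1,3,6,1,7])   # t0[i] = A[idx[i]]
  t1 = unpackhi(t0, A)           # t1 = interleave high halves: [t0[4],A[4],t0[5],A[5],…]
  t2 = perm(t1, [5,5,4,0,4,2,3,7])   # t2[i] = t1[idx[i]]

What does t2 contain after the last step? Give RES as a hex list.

RES = [ 0x81  0x81  0x1e  0xc5  0x1e  0x81  0x82  0x79 ]

  t0: c5 1e 1e 1e c5 81 1e 79
  t1: c5 f9 81 82 1e 81 79 79
  t2: 81 81 1e c5 1e 81 82 79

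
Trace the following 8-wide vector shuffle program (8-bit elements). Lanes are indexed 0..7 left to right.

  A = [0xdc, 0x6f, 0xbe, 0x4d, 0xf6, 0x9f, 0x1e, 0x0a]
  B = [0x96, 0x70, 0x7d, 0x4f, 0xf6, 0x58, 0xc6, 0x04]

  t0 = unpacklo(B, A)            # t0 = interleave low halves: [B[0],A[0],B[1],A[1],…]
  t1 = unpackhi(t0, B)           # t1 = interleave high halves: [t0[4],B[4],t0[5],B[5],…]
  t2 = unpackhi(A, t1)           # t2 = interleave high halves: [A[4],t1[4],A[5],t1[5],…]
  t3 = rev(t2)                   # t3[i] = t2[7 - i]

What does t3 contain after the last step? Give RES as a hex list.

RES = [ 0x04  0x0a  0x4d  0x1e  0xc6  0x9f  0x4f  0xf6 ]

→ t0 |96|dc|70|6f|7d|be|4f|4d|
→ t1 |7d|f6|be|58|4f|c6|4d|04|
→ t2 |f6|4f|9f|c6|1e|4d|0a|04|
→ t3 |04|0a|4d|1e|c6|9f|4f|f6|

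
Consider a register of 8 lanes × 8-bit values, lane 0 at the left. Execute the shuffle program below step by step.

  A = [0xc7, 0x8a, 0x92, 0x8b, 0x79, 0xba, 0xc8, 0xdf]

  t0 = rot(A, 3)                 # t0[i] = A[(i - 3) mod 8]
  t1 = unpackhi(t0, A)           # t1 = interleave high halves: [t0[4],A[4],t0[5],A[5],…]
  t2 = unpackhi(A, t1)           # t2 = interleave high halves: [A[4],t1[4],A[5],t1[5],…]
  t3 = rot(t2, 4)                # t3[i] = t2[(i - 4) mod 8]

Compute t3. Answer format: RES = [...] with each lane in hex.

RES = [ 0xc8  0x79  0xdf  0xdf  0x79  0x8b  0xba  0xc8 ]

→ t0 |ba|c8|df|c7|8a|92|8b|79|
→ t1 |8a|79|92|ba|8b|c8|79|df|
→ t2 |79|8b|ba|c8|c8|79|df|df|
→ t3 |c8|79|df|df|79|8b|ba|c8|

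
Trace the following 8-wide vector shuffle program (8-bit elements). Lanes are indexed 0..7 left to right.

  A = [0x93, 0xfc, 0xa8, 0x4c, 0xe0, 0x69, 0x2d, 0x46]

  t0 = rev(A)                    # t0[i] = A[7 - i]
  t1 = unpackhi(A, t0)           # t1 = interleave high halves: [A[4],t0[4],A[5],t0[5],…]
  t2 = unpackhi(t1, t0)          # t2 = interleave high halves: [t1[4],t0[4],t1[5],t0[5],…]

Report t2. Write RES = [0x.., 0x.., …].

t0 = [0x46, 0x2d, 0x69, 0xe0, 0x4c, 0xa8, 0xfc, 0x93]
t1 = [0xe0, 0x4c, 0x69, 0xa8, 0x2d, 0xfc, 0x46, 0x93]
t2 = [0x2d, 0x4c, 0xfc, 0xa8, 0x46, 0xfc, 0x93, 0x93]

RES = [0x2d, 0x4c, 0xfc, 0xa8, 0x46, 0xfc, 0x93, 0x93]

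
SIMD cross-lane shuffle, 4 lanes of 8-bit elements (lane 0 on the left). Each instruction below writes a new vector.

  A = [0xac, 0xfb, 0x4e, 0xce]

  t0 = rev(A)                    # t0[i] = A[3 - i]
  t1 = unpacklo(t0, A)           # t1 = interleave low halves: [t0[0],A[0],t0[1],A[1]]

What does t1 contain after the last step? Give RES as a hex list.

RES = [0xce, 0xac, 0x4e, 0xfb]

t0 = [0xce, 0x4e, 0xfb, 0xac]
t1 = [0xce, 0xac, 0x4e, 0xfb]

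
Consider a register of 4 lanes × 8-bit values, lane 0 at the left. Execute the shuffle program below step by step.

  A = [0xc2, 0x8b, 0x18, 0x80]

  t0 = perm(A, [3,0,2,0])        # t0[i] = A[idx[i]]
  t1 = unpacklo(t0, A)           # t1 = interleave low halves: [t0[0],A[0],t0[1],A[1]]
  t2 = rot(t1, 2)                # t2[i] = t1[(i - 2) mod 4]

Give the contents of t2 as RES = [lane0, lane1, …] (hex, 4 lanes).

t0 = [0x80, 0xc2, 0x18, 0xc2]
t1 = [0x80, 0xc2, 0xc2, 0x8b]
t2 = [0xc2, 0x8b, 0x80, 0xc2]

RES = [ 0xc2  0x8b  0x80  0xc2 ]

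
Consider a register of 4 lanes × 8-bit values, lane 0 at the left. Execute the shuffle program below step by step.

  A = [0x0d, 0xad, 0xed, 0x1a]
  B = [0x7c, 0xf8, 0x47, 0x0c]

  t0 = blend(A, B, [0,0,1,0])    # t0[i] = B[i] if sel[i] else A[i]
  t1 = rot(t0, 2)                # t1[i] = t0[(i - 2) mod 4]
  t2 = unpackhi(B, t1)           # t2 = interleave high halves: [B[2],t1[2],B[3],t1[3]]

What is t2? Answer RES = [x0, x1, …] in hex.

RES = [0x47, 0x0d, 0x0c, 0xad]

t0 = [0x0d, 0xad, 0x47, 0x1a]
t1 = [0x47, 0x1a, 0x0d, 0xad]
t2 = [0x47, 0x0d, 0x0c, 0xad]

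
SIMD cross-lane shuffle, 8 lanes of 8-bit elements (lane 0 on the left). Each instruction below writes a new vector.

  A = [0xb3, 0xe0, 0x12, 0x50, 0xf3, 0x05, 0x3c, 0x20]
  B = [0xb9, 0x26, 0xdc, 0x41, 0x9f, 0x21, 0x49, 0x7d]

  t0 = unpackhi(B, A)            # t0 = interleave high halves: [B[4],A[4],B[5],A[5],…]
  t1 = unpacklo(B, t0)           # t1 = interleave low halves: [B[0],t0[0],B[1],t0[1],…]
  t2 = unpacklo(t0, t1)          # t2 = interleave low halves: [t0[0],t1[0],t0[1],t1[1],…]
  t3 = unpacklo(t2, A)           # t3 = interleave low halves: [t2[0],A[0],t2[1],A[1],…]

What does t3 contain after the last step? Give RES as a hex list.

RES = [ 0x9f  0xb3  0xb9  0xe0  0xf3  0x12  0x9f  0x50 ]

t0 = [0x9f, 0xf3, 0x21, 0x05, 0x49, 0x3c, 0x7d, 0x20]
t1 = [0xb9, 0x9f, 0x26, 0xf3, 0xdc, 0x21, 0x41, 0x05]
t2 = [0x9f, 0xb9, 0xf3, 0x9f, 0x21, 0x26, 0x05, 0xf3]
t3 = [0x9f, 0xb3, 0xb9, 0xe0, 0xf3, 0x12, 0x9f, 0x50]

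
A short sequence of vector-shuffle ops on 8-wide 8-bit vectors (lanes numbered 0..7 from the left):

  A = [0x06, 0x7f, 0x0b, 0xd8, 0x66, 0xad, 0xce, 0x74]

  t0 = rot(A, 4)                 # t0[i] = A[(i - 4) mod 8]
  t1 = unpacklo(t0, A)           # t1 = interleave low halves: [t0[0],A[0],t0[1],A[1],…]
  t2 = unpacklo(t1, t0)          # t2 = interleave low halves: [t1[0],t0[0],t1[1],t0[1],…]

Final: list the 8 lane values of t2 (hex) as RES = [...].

RES = [0x66, 0x66, 0x06, 0xad, 0xad, 0xce, 0x7f, 0x74]

t0 = [0x66, 0xad, 0xce, 0x74, 0x06, 0x7f, 0x0b, 0xd8]
t1 = [0x66, 0x06, 0xad, 0x7f, 0xce, 0x0b, 0x74, 0xd8]
t2 = [0x66, 0x66, 0x06, 0xad, 0xad, 0xce, 0x7f, 0x74]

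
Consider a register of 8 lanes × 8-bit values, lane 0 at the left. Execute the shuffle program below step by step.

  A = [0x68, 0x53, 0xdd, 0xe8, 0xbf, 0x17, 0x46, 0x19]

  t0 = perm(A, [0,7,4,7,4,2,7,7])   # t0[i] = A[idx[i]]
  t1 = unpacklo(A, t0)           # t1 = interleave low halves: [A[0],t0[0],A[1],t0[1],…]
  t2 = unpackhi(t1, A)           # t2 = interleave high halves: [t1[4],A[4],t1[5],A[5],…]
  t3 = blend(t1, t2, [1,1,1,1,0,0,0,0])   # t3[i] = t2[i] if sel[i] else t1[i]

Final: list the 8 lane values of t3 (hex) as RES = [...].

RES = [ 0xdd  0xbf  0xbf  0x17  0xdd  0xbf  0xe8  0x19 ]

→ t0 |68|19|bf|19|bf|dd|19|19|
→ t1 |68|68|53|19|dd|bf|e8|19|
→ t2 |dd|bf|bf|17|e8|46|19|19|
→ t3 |dd|bf|bf|17|dd|bf|e8|19|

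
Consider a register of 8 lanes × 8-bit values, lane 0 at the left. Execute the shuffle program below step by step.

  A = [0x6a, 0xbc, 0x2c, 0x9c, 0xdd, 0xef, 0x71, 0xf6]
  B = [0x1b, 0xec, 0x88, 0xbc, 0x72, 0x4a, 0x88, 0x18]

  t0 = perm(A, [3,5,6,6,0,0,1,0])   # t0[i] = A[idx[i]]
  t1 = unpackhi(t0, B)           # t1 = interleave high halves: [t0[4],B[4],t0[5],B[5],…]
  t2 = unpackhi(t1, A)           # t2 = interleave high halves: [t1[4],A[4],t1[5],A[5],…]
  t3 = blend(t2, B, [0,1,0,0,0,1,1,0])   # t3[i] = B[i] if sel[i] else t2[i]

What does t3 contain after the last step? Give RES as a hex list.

  t0: 9c ef 71 71 6a 6a bc 6a
  t1: 6a 72 6a 4a bc 88 6a 18
  t2: bc dd 88 ef 6a 71 18 f6
  t3: bc ec 88 ef 6a 4a 88 f6

RES = [ 0xbc  0xec  0x88  0xef  0x6a  0x4a  0x88  0xf6 ]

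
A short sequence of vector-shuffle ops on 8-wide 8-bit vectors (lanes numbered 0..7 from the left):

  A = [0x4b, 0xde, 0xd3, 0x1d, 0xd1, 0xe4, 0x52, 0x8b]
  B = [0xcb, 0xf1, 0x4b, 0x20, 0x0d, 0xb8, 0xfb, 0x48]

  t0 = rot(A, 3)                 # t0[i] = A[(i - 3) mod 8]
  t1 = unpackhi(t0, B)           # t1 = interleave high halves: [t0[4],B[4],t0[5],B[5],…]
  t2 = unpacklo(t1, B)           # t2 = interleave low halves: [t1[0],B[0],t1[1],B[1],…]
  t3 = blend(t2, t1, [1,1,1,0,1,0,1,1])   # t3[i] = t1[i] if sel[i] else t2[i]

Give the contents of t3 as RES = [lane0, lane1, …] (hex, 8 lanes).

→ t0 |e4|52|8b|4b|de|d3|1d|d1|
→ t1 |de|0d|d3|b8|1d|fb|d1|48|
→ t2 |de|cb|0d|f1|d3|4b|b8|20|
→ t3 |de|0d|d3|f1|1d|4b|d1|48|

RES = [0xde, 0x0d, 0xd3, 0xf1, 0x1d, 0x4b, 0xd1, 0x48]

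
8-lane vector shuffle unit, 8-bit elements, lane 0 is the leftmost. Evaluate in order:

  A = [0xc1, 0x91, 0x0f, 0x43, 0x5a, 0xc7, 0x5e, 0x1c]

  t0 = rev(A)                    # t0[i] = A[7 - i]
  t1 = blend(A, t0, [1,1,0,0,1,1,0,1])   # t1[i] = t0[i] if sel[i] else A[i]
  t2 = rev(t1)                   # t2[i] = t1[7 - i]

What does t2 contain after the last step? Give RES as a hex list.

→ t0 |1c|5e|c7|5a|43|0f|91|c1|
→ t1 |1c|5e|0f|43|43|0f|5e|c1|
→ t2 |c1|5e|0f|43|43|0f|5e|1c|

RES = [0xc1, 0x5e, 0x0f, 0x43, 0x43, 0x0f, 0x5e, 0x1c]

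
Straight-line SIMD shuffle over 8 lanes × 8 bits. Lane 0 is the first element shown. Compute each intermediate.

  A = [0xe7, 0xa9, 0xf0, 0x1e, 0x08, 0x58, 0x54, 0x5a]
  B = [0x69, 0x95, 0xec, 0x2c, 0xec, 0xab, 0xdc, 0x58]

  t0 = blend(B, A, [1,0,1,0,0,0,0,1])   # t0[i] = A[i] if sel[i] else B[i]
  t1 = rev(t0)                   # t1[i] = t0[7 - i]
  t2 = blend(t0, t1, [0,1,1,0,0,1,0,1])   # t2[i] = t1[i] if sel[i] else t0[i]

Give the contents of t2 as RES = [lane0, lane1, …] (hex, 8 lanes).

→ t0 |e7|95|f0|2c|ec|ab|dc|5a|
→ t1 |5a|dc|ab|ec|2c|f0|95|e7|
→ t2 |e7|dc|ab|2c|ec|f0|dc|e7|

RES = [0xe7, 0xdc, 0xab, 0x2c, 0xec, 0xf0, 0xdc, 0xe7]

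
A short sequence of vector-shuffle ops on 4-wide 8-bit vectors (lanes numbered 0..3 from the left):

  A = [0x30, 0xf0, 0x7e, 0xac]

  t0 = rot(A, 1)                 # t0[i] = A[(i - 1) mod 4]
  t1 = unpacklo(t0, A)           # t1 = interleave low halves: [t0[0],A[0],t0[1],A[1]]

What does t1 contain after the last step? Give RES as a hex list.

RES = [ 0xac  0x30  0x30  0xf0 ]

  t0: ac 30 f0 7e
  t1: ac 30 30 f0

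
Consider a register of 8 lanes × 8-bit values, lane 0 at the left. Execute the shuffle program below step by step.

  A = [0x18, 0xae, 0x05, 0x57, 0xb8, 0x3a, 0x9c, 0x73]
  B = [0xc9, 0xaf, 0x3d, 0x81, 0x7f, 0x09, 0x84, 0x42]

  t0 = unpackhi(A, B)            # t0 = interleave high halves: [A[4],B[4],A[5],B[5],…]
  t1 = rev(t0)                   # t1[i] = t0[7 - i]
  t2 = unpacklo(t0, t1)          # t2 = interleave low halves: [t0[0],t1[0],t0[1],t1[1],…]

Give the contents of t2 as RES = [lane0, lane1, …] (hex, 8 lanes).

RES = [ 0xb8  0x42  0x7f  0x73  0x3a  0x84  0x09  0x9c ]

→ t0 |b8|7f|3a|09|9c|84|73|42|
→ t1 |42|73|84|9c|09|3a|7f|b8|
→ t2 |b8|42|7f|73|3a|84|09|9c|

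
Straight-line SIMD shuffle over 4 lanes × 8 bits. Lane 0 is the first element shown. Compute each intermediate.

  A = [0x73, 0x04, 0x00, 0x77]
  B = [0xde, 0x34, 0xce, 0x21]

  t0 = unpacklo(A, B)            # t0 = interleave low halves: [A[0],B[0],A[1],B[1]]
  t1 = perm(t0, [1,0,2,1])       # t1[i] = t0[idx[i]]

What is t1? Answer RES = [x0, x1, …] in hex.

  t0: 73 de 04 34
  t1: de 73 04 de

RES = [0xde, 0x73, 0x04, 0xde]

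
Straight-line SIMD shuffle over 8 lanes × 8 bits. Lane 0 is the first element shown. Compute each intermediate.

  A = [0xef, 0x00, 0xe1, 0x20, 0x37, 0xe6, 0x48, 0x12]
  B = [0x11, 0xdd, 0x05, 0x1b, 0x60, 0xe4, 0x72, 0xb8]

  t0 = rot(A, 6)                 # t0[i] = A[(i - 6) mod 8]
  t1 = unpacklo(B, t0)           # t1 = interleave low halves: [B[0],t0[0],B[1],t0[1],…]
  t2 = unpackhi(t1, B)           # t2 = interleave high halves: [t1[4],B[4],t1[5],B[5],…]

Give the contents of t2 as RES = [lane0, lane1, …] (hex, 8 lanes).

RES = [0x05, 0x60, 0x37, 0xe4, 0x1b, 0x72, 0xe6, 0xb8]

  t0: e1 20 37 e6 48 12 ef 00
  t1: 11 e1 dd 20 05 37 1b e6
  t2: 05 60 37 e4 1b 72 e6 b8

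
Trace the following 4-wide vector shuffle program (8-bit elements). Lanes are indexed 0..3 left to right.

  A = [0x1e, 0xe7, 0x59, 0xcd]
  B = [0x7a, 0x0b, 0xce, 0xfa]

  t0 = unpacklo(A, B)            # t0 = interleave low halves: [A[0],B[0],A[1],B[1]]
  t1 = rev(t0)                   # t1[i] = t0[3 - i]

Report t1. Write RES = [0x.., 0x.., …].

→ t0 |1e|7a|e7|0b|
→ t1 |0b|e7|7a|1e|

RES = [ 0x0b  0xe7  0x7a  0x1e ]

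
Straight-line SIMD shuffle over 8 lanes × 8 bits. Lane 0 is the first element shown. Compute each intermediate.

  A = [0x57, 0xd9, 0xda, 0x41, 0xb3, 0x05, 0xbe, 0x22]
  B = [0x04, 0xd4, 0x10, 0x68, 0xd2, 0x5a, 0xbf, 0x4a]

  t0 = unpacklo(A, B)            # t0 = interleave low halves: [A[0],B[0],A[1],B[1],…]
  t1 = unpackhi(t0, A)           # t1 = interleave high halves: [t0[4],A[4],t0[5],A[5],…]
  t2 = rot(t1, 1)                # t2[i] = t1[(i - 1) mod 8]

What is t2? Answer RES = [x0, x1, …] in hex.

→ t0 |57|04|d9|d4|da|10|41|68|
→ t1 |da|b3|10|05|41|be|68|22|
→ t2 |22|da|b3|10|05|41|be|68|

RES = [ 0x22  0xda  0xb3  0x10  0x05  0x41  0xbe  0x68 ]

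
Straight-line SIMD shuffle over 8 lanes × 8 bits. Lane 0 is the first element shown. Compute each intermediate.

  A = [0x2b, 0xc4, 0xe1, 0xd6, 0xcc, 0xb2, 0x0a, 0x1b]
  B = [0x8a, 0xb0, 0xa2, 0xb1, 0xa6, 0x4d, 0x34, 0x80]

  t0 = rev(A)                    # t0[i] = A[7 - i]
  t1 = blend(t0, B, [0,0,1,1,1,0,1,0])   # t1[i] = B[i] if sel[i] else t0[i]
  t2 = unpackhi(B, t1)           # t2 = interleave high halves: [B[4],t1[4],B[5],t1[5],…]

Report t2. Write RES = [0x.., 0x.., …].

RES = [ 0xa6  0xa6  0x4d  0xe1  0x34  0x34  0x80  0x2b ]

→ t0 |1b|0a|b2|cc|d6|e1|c4|2b|
→ t1 |1b|0a|a2|b1|a6|e1|34|2b|
→ t2 |a6|a6|4d|e1|34|34|80|2b|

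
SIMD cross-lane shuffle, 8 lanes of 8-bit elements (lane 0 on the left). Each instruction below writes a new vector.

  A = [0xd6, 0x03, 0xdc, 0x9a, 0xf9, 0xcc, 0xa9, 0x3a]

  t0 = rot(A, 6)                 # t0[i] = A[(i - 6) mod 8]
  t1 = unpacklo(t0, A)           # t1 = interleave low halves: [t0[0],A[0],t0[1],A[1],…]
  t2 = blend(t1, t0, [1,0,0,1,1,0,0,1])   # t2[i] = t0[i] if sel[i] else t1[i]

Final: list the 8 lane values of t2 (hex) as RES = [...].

RES = [0xdc, 0xd6, 0x9a, 0xcc, 0xa9, 0xdc, 0xcc, 0x03]

  t0: dc 9a f9 cc a9 3a d6 03
  t1: dc d6 9a 03 f9 dc cc 9a
  t2: dc d6 9a cc a9 dc cc 03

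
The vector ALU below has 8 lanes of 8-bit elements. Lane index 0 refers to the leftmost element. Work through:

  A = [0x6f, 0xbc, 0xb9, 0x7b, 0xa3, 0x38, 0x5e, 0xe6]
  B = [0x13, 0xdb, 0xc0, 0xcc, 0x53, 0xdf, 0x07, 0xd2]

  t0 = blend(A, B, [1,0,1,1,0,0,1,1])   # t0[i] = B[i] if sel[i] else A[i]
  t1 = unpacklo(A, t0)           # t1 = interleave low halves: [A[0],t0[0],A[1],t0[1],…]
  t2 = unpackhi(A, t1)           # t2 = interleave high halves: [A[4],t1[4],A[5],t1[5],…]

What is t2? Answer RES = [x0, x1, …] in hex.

RES = [ 0xa3  0xb9  0x38  0xc0  0x5e  0x7b  0xe6  0xcc ]

t0 = [0x13, 0xbc, 0xc0, 0xcc, 0xa3, 0x38, 0x07, 0xd2]
t1 = [0x6f, 0x13, 0xbc, 0xbc, 0xb9, 0xc0, 0x7b, 0xcc]
t2 = [0xa3, 0xb9, 0x38, 0xc0, 0x5e, 0x7b, 0xe6, 0xcc]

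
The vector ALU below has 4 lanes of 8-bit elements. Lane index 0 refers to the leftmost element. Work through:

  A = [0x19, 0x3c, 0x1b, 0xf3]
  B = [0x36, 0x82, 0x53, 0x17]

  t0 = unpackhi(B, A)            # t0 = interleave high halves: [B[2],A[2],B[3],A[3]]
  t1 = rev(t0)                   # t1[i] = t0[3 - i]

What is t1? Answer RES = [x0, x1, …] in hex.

  t0: 53 1b 17 f3
  t1: f3 17 1b 53

RES = [ 0xf3  0x17  0x1b  0x53 ]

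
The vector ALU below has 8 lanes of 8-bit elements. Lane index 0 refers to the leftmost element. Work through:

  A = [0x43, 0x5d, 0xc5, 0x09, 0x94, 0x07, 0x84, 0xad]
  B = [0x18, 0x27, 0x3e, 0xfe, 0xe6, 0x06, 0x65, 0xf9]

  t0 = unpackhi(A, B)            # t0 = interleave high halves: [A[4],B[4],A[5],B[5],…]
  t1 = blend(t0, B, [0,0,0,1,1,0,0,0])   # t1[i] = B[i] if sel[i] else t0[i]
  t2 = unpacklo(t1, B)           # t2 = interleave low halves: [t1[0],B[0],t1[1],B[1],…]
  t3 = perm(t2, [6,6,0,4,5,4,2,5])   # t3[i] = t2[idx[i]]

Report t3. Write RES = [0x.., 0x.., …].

→ t0 |94|e6|07|06|84|65|ad|f9|
→ t1 |94|e6|07|fe|e6|65|ad|f9|
→ t2 |94|18|e6|27|07|3e|fe|fe|
→ t3 |fe|fe|94|07|3e|07|e6|3e|

RES = [ 0xfe  0xfe  0x94  0x07  0x3e  0x07  0xe6  0x3e ]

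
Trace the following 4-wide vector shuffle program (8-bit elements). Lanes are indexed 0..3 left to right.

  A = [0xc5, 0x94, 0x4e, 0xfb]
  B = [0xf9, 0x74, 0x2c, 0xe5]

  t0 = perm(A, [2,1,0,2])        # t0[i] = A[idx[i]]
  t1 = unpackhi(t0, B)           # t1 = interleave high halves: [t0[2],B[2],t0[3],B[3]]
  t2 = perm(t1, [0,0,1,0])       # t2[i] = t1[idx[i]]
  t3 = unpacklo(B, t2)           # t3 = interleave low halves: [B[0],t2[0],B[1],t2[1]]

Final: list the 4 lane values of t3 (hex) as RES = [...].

  t0: 4e 94 c5 4e
  t1: c5 2c 4e e5
  t2: c5 c5 2c c5
  t3: f9 c5 74 c5

RES = [0xf9, 0xc5, 0x74, 0xc5]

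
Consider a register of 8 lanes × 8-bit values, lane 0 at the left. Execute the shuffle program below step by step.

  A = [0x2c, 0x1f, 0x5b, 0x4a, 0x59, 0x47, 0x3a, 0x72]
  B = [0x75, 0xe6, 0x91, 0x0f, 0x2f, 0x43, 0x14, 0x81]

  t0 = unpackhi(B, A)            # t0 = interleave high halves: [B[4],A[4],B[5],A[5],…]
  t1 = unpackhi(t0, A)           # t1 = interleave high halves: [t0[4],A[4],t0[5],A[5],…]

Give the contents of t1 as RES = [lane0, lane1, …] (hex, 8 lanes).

RES = [ 0x14  0x59  0x3a  0x47  0x81  0x3a  0x72  0x72 ]

t0 = [0x2f, 0x59, 0x43, 0x47, 0x14, 0x3a, 0x81, 0x72]
t1 = [0x14, 0x59, 0x3a, 0x47, 0x81, 0x3a, 0x72, 0x72]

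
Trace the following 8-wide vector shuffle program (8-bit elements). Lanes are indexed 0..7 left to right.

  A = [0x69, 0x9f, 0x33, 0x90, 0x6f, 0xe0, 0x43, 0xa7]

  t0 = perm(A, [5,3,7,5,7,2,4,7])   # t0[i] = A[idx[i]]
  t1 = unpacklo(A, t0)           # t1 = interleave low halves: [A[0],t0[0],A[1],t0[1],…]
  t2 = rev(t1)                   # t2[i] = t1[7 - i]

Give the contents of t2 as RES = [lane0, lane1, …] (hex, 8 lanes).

  t0: e0 90 a7 e0 a7 33 6f a7
  t1: 69 e0 9f 90 33 a7 90 e0
  t2: e0 90 a7 33 90 9f e0 69

RES = [0xe0, 0x90, 0xa7, 0x33, 0x90, 0x9f, 0xe0, 0x69]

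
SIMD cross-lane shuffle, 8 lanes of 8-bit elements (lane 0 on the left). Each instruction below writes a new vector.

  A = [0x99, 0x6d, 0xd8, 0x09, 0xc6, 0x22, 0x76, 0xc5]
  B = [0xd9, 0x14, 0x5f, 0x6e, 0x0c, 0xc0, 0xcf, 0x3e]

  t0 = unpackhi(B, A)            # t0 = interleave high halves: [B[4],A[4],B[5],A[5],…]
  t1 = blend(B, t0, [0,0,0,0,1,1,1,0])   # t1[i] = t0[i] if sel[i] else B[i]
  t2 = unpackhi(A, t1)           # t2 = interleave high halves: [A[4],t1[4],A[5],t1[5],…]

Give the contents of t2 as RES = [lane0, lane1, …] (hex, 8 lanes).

→ t0 |0c|c6|c0|22|cf|76|3e|c5|
→ t1 |d9|14|5f|6e|cf|76|3e|3e|
→ t2 |c6|cf|22|76|76|3e|c5|3e|

RES = [0xc6, 0xcf, 0x22, 0x76, 0x76, 0x3e, 0xc5, 0x3e]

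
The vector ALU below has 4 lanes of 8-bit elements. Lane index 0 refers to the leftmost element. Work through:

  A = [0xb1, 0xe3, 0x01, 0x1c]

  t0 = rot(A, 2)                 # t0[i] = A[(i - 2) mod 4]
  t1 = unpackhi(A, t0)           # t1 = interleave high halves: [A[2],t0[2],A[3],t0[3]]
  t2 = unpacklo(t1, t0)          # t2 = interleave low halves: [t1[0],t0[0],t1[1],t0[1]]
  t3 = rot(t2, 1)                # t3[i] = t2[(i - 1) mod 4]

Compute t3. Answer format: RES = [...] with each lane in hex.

  t0: 01 1c b1 e3
  t1: 01 b1 1c e3
  t2: 01 01 b1 1c
  t3: 1c 01 01 b1

RES = [ 0x1c  0x01  0x01  0xb1 ]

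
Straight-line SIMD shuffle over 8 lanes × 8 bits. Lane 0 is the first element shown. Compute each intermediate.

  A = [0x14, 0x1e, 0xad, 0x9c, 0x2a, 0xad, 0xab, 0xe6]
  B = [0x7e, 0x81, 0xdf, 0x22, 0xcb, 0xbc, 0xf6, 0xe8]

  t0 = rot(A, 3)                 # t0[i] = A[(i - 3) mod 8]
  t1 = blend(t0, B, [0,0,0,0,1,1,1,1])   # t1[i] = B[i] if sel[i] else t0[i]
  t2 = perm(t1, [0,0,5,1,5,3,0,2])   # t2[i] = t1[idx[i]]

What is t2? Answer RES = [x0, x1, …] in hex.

→ t0 |ad|ab|e6|14|1e|ad|9c|2a|
→ t1 |ad|ab|e6|14|cb|bc|f6|e8|
→ t2 |ad|ad|bc|ab|bc|14|ad|e6|

RES = [ 0xad  0xad  0xbc  0xab  0xbc  0x14  0xad  0xe6 ]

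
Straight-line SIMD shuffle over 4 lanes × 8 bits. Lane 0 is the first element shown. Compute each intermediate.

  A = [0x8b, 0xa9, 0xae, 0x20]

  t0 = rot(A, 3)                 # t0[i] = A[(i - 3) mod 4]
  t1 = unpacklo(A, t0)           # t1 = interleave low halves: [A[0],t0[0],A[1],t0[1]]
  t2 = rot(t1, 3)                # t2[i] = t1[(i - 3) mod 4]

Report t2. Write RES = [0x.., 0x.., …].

  t0: a9 ae 20 8b
  t1: 8b a9 a9 ae
  t2: a9 a9 ae 8b

RES = [ 0xa9  0xa9  0xae  0x8b ]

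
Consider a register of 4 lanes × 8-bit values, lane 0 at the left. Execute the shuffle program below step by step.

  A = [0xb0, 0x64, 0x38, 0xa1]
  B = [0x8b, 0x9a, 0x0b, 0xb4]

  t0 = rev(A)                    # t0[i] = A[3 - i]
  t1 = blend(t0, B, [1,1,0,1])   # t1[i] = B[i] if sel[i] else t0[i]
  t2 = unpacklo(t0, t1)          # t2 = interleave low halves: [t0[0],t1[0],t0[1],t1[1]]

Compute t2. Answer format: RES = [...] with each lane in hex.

t0 = [0xa1, 0x38, 0x64, 0xb0]
t1 = [0x8b, 0x9a, 0x64, 0xb4]
t2 = [0xa1, 0x8b, 0x38, 0x9a]

RES = [ 0xa1  0x8b  0x38  0x9a ]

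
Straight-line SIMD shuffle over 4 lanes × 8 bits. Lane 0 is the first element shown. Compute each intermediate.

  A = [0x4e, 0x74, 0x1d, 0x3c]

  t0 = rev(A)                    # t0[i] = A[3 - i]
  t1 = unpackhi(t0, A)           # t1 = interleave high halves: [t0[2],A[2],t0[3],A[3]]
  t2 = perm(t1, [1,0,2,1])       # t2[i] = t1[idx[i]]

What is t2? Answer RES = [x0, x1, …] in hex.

RES = [ 0x1d  0x74  0x4e  0x1d ]

t0 = [0x3c, 0x1d, 0x74, 0x4e]
t1 = [0x74, 0x1d, 0x4e, 0x3c]
t2 = [0x1d, 0x74, 0x4e, 0x1d]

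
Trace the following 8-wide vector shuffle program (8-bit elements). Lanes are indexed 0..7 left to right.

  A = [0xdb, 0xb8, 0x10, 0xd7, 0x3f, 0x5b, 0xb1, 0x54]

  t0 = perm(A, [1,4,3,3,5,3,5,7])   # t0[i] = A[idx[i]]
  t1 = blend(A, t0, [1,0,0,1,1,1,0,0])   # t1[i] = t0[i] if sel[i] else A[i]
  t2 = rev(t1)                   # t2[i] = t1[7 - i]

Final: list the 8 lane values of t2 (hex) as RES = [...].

t0 = [0xb8, 0x3f, 0xd7, 0xd7, 0x5b, 0xd7, 0x5b, 0x54]
t1 = [0xb8, 0xb8, 0x10, 0xd7, 0x5b, 0xd7, 0xb1, 0x54]
t2 = [0x54, 0xb1, 0xd7, 0x5b, 0xd7, 0x10, 0xb8, 0xb8]

RES = [0x54, 0xb1, 0xd7, 0x5b, 0xd7, 0x10, 0xb8, 0xb8]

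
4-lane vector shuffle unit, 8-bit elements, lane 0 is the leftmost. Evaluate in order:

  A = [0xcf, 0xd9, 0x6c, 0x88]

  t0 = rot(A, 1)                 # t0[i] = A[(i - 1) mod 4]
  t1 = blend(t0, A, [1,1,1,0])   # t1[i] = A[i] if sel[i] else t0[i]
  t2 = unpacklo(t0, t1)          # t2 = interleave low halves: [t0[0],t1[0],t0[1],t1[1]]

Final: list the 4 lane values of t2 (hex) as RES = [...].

t0 = [0x88, 0xcf, 0xd9, 0x6c]
t1 = [0xcf, 0xd9, 0x6c, 0x6c]
t2 = [0x88, 0xcf, 0xcf, 0xd9]

RES = [ 0x88  0xcf  0xcf  0xd9 ]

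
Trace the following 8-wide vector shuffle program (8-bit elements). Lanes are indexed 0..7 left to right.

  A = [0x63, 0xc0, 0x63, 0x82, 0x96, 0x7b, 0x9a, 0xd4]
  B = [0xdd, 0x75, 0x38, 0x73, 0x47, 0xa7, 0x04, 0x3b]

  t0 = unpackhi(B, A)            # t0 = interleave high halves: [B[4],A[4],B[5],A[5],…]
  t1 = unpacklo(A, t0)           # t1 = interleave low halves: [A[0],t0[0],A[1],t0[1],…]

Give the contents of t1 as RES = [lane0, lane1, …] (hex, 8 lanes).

RES = [0x63, 0x47, 0xc0, 0x96, 0x63, 0xa7, 0x82, 0x7b]

  t0: 47 96 a7 7b 04 9a 3b d4
  t1: 63 47 c0 96 63 a7 82 7b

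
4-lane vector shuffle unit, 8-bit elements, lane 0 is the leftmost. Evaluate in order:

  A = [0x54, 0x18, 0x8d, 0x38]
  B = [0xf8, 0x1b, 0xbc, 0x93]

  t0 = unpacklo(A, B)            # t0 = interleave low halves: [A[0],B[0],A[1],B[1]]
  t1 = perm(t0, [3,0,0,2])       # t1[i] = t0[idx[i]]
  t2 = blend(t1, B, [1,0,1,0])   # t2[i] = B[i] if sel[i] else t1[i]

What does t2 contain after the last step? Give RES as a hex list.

→ t0 |54|f8|18|1b|
→ t1 |1b|54|54|18|
→ t2 |f8|54|bc|18|

RES = [0xf8, 0x54, 0xbc, 0x18]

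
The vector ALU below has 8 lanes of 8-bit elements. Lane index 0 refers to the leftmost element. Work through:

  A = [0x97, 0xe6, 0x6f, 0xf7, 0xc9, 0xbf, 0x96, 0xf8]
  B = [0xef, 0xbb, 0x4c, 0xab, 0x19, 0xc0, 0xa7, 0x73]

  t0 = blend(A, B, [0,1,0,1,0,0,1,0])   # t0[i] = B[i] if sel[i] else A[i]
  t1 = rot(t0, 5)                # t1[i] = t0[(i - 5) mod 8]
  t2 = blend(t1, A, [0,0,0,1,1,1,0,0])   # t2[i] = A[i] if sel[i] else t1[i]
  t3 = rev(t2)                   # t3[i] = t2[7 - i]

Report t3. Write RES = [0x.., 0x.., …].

t0 = [0x97, 0xbb, 0x6f, 0xab, 0xc9, 0xbf, 0xa7, 0xf8]
t1 = [0xab, 0xc9, 0xbf, 0xa7, 0xf8, 0x97, 0xbb, 0x6f]
t2 = [0xab, 0xc9, 0xbf, 0xf7, 0xc9, 0xbf, 0xbb, 0x6f]
t3 = [0x6f, 0xbb, 0xbf, 0xc9, 0xf7, 0xbf, 0xc9, 0xab]

RES = [0x6f, 0xbb, 0xbf, 0xc9, 0xf7, 0xbf, 0xc9, 0xab]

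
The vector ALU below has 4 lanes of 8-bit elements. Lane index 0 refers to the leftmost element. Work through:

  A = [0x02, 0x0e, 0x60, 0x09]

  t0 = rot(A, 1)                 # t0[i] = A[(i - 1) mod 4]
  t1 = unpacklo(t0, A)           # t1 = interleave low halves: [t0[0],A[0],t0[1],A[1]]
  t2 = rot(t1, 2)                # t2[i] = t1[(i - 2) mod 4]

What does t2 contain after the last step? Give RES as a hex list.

→ t0 |09|02|0e|60|
→ t1 |09|02|02|0e|
→ t2 |02|0e|09|02|

RES = [ 0x02  0x0e  0x09  0x02 ]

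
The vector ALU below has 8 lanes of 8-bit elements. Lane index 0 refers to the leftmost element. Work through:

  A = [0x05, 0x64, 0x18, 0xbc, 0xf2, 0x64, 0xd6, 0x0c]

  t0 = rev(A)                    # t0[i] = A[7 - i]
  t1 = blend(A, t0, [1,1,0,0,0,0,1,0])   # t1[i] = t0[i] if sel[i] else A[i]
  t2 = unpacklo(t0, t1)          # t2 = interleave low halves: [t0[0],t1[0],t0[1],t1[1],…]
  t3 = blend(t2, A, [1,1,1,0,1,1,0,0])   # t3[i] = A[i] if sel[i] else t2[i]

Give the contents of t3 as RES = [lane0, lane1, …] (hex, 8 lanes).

t0 = [0x0c, 0xd6, 0x64, 0xf2, 0xbc, 0x18, 0x64, 0x05]
t1 = [0x0c, 0xd6, 0x18, 0xbc, 0xf2, 0x64, 0x64, 0x0c]
t2 = [0x0c, 0x0c, 0xd6, 0xd6, 0x64, 0x18, 0xf2, 0xbc]
t3 = [0x05, 0x64, 0x18, 0xd6, 0xf2, 0x64, 0xf2, 0xbc]

RES = [ 0x05  0x64  0x18  0xd6  0xf2  0x64  0xf2  0xbc ]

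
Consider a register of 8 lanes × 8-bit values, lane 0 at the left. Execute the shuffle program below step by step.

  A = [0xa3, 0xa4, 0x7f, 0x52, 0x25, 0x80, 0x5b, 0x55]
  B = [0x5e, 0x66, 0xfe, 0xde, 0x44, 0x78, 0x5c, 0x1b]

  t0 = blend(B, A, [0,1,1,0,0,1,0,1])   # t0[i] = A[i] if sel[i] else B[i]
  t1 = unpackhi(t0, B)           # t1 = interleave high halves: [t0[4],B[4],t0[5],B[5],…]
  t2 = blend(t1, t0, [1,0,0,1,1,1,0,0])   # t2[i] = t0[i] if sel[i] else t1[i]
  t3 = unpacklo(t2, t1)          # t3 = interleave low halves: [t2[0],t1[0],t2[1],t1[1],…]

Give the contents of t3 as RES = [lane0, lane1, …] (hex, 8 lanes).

RES = [ 0x5e  0x44  0x44  0x44  0x80  0x80  0xde  0x78 ]

→ t0 |5e|a4|7f|de|44|80|5c|55|
→ t1 |44|44|80|78|5c|5c|55|1b|
→ t2 |5e|44|80|de|44|80|55|1b|
→ t3 |5e|44|44|44|80|80|de|78|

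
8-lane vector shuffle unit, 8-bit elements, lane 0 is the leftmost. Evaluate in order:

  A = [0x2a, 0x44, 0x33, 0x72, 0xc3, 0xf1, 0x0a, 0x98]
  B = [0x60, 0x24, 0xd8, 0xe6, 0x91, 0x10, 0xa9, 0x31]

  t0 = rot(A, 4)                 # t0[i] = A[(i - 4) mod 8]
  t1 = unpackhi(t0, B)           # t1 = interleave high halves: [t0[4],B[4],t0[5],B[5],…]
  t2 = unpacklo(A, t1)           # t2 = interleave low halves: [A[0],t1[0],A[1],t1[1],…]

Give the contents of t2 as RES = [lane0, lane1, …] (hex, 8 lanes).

RES = [0x2a, 0x2a, 0x44, 0x91, 0x33, 0x44, 0x72, 0x10]

→ t0 |c3|f1|0a|98|2a|44|33|72|
→ t1 |2a|91|44|10|33|a9|72|31|
→ t2 |2a|2a|44|91|33|44|72|10|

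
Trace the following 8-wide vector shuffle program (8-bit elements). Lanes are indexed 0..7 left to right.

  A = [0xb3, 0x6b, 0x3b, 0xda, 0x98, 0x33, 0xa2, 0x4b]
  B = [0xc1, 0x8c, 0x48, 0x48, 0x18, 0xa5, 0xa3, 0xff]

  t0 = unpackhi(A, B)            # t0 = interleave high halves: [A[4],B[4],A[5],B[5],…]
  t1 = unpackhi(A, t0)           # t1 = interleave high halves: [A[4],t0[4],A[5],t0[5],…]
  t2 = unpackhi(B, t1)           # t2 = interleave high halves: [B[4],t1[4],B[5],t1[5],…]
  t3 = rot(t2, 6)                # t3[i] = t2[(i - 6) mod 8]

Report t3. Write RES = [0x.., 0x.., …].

  t0: 98 18 33 a5 a2 a3 4b ff
  t1: 98 a2 33 a3 a2 4b 4b ff
  t2: 18 a2 a5 4b a3 4b ff ff
  t3: a5 4b a3 4b ff ff 18 a2

RES = [ 0xa5  0x4b  0xa3  0x4b  0xff  0xff  0x18  0xa2 ]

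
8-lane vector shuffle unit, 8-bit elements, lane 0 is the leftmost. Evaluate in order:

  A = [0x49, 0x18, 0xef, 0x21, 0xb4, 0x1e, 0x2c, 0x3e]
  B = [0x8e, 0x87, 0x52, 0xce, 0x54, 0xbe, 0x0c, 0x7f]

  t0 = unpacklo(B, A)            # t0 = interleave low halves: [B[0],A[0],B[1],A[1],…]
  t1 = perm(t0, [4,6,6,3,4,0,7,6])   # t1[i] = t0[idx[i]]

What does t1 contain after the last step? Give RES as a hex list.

t0 = [0x8e, 0x49, 0x87, 0x18, 0x52, 0xef, 0xce, 0x21]
t1 = [0x52, 0xce, 0xce, 0x18, 0x52, 0x8e, 0x21, 0xce]

RES = [0x52, 0xce, 0xce, 0x18, 0x52, 0x8e, 0x21, 0xce]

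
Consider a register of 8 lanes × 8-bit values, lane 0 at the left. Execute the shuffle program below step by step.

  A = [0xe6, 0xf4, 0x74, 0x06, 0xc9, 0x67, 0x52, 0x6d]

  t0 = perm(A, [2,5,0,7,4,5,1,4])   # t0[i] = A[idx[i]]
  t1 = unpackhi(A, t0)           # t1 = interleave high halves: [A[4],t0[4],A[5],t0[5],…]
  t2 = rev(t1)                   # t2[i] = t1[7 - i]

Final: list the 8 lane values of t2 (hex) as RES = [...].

RES = [ 0xc9  0x6d  0xf4  0x52  0x67  0x67  0xc9  0xc9 ]

  t0: 74 67 e6 6d c9 67 f4 c9
  t1: c9 c9 67 67 52 f4 6d c9
  t2: c9 6d f4 52 67 67 c9 c9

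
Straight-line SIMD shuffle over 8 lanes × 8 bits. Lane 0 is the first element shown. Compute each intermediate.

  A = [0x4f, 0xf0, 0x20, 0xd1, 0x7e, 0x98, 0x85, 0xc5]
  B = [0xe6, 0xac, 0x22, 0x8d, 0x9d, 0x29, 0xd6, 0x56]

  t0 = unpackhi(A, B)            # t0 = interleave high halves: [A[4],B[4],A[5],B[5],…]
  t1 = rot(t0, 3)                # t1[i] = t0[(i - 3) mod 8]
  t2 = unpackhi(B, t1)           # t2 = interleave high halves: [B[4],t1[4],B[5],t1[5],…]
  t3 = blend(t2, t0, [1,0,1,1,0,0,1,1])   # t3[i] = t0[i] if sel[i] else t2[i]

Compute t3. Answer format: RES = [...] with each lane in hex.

RES = [0x7e, 0x9d, 0x98, 0x29, 0xd6, 0x29, 0xc5, 0x56]

→ t0 |7e|9d|98|29|85|d6|c5|56|
→ t1 |d6|c5|56|7e|9d|98|29|85|
→ t2 |9d|9d|29|98|d6|29|56|85|
→ t3 |7e|9d|98|29|d6|29|c5|56|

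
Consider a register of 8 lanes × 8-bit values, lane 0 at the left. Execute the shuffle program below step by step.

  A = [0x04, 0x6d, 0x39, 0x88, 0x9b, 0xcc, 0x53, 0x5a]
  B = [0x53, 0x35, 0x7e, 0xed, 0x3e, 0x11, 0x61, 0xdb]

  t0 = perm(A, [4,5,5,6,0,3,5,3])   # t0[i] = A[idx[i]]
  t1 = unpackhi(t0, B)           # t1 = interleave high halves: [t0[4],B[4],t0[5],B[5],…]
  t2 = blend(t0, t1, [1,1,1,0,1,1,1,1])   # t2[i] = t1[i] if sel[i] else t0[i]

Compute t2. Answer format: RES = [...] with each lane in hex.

RES = [ 0x04  0x3e  0x88  0x53  0xcc  0x61  0x88  0xdb ]

→ t0 |9b|cc|cc|53|04|88|cc|88|
→ t1 |04|3e|88|11|cc|61|88|db|
→ t2 |04|3e|88|53|cc|61|88|db|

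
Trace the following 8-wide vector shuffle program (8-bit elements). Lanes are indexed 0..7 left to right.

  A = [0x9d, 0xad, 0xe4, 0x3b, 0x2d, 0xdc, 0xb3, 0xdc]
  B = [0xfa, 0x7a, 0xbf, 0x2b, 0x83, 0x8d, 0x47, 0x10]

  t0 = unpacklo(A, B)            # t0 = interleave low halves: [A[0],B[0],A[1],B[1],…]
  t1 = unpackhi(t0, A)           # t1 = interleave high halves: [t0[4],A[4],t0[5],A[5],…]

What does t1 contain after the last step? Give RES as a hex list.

RES = [ 0xe4  0x2d  0xbf  0xdc  0x3b  0xb3  0x2b  0xdc ]

→ t0 |9d|fa|ad|7a|e4|bf|3b|2b|
→ t1 |e4|2d|bf|dc|3b|b3|2b|dc|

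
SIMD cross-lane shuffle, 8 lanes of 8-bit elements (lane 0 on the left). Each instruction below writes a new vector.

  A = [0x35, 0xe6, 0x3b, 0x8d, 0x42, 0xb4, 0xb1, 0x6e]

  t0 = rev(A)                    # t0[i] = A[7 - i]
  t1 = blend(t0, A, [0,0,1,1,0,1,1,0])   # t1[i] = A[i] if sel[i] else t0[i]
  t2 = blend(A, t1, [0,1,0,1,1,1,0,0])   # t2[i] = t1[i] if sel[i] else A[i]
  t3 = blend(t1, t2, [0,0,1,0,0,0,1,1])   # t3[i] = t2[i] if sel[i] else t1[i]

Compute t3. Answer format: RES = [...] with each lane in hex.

RES = [ 0x6e  0xb1  0x3b  0x8d  0x8d  0xb4  0xb1  0x6e ]

t0 = [0x6e, 0xb1, 0xb4, 0x42, 0x8d, 0x3b, 0xe6, 0x35]
t1 = [0x6e, 0xb1, 0x3b, 0x8d, 0x8d, 0xb4, 0xb1, 0x35]
t2 = [0x35, 0xb1, 0x3b, 0x8d, 0x8d, 0xb4, 0xb1, 0x6e]
t3 = [0x6e, 0xb1, 0x3b, 0x8d, 0x8d, 0xb4, 0xb1, 0x6e]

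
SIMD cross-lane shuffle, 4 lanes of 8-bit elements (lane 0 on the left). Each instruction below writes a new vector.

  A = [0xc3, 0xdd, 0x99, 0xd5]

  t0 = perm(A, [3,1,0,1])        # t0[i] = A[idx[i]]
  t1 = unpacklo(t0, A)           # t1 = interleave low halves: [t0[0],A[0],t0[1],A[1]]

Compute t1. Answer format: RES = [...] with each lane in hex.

RES = [ 0xd5  0xc3  0xdd  0xdd ]

  t0: d5 dd c3 dd
  t1: d5 c3 dd dd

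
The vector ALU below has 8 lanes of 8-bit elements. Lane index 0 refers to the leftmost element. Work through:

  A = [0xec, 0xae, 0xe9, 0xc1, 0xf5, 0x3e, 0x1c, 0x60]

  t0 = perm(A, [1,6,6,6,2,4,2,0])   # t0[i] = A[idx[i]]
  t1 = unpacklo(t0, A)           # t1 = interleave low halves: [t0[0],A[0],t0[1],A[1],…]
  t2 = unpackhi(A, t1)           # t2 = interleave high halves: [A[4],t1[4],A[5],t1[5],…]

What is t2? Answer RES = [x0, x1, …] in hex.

t0 = [0xae, 0x1c, 0x1c, 0x1c, 0xe9, 0xf5, 0xe9, 0xec]
t1 = [0xae, 0xec, 0x1c, 0xae, 0x1c, 0xe9, 0x1c, 0xc1]
t2 = [0xf5, 0x1c, 0x3e, 0xe9, 0x1c, 0x1c, 0x60, 0xc1]

RES = [ 0xf5  0x1c  0x3e  0xe9  0x1c  0x1c  0x60  0xc1 ]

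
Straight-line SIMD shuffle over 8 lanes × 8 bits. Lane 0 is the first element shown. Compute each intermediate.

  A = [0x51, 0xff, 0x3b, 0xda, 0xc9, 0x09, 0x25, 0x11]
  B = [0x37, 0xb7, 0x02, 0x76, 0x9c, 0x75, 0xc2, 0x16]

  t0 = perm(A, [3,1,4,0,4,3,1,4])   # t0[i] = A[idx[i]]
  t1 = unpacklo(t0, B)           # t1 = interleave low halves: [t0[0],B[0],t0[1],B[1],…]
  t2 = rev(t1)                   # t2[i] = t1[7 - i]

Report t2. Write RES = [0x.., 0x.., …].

  t0: da ff c9 51 c9 da ff c9
  t1: da 37 ff b7 c9 02 51 76
  t2: 76 51 02 c9 b7 ff 37 da

RES = [ 0x76  0x51  0x02  0xc9  0xb7  0xff  0x37  0xda ]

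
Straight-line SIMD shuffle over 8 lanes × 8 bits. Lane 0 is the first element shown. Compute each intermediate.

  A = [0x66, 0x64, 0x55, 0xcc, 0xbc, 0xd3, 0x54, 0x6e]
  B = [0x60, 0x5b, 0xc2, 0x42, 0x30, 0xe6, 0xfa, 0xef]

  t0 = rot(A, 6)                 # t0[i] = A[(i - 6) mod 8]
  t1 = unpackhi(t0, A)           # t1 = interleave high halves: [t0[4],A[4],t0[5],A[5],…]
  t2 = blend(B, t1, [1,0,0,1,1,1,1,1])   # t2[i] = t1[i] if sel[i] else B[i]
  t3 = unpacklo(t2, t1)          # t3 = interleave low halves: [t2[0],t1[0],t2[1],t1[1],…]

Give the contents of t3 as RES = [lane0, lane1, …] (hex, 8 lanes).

RES = [ 0x54  0x54  0x5b  0xbc  0xc2  0x6e  0xd3  0xd3 ]

→ t0 |55|cc|bc|d3|54|6e|66|64|
→ t1 |54|bc|6e|d3|66|54|64|6e|
→ t2 |54|5b|c2|d3|66|54|64|6e|
→ t3 |54|54|5b|bc|c2|6e|d3|d3|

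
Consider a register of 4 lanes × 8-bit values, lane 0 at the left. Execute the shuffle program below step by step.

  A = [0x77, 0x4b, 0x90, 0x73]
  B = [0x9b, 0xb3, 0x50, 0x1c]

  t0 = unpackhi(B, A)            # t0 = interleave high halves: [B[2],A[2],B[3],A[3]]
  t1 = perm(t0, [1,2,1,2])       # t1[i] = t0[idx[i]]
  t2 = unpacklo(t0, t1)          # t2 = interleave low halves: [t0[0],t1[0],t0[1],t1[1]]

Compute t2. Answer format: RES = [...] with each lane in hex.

RES = [0x50, 0x90, 0x90, 0x1c]

  t0: 50 90 1c 73
  t1: 90 1c 90 1c
  t2: 50 90 90 1c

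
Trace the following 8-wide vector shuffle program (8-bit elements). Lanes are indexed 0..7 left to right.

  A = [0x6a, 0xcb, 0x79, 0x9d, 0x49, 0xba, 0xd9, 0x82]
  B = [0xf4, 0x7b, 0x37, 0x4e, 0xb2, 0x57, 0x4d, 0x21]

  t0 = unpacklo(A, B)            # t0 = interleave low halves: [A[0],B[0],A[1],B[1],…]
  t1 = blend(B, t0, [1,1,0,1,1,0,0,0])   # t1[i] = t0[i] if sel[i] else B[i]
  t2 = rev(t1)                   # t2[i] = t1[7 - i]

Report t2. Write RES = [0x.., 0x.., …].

→ t0 |6a|f4|cb|7b|79|37|9d|4e|
→ t1 |6a|f4|37|7b|79|57|4d|21|
→ t2 |21|4d|57|79|7b|37|f4|6a|

RES = [ 0x21  0x4d  0x57  0x79  0x7b  0x37  0xf4  0x6a ]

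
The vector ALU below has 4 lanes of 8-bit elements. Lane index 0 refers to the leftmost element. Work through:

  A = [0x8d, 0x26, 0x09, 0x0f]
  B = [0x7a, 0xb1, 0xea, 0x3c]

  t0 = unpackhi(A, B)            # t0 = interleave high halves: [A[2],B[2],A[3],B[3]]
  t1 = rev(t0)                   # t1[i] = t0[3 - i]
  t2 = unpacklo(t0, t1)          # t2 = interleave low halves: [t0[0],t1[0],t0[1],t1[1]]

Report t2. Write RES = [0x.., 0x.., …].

→ t0 |09|ea|0f|3c|
→ t1 |3c|0f|ea|09|
→ t2 |09|3c|ea|0f|

RES = [0x09, 0x3c, 0xea, 0x0f]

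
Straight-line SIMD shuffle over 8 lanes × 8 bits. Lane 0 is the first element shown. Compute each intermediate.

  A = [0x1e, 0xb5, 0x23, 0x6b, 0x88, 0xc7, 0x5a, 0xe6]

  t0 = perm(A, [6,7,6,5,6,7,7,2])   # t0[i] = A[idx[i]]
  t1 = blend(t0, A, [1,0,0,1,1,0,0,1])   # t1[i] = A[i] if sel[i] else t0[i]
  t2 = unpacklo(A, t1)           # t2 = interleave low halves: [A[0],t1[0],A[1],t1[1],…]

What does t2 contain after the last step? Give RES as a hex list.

→ t0 |5a|e6|5a|c7|5a|e6|e6|23|
→ t1 |1e|e6|5a|6b|88|e6|e6|e6|
→ t2 |1e|1e|b5|e6|23|5a|6b|6b|

RES = [ 0x1e  0x1e  0xb5  0xe6  0x23  0x5a  0x6b  0x6b ]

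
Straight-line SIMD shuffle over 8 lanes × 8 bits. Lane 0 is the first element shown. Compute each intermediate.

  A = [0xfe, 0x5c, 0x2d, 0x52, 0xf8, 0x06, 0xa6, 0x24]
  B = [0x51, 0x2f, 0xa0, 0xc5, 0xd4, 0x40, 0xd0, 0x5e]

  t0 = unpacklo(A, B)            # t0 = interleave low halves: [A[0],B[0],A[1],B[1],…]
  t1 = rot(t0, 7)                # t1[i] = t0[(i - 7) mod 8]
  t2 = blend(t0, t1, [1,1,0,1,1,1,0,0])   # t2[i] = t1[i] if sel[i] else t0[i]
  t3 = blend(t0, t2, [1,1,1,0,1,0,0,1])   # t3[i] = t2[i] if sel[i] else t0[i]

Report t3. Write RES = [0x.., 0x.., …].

RES = [ 0x51  0x5c  0x5c  0x2f  0xa0  0xa0  0x52  0xc5 ]

→ t0 |fe|51|5c|2f|2d|a0|52|c5|
→ t1 |51|5c|2f|2d|a0|52|c5|fe|
→ t2 |51|5c|5c|2d|a0|52|52|c5|
→ t3 |51|5c|5c|2f|a0|a0|52|c5|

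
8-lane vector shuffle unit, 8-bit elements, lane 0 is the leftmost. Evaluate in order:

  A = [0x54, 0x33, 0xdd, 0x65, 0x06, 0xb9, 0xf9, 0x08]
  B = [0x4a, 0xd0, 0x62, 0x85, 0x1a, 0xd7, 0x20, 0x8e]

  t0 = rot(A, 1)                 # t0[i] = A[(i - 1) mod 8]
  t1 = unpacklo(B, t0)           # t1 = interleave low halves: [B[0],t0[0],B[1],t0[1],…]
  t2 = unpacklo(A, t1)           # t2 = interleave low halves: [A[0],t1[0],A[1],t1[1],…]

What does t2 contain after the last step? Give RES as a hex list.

t0 = [0x08, 0x54, 0x33, 0xdd, 0x65, 0x06, 0xb9, 0xf9]
t1 = [0x4a, 0x08, 0xd0, 0x54, 0x62, 0x33, 0x85, 0xdd]
t2 = [0x54, 0x4a, 0x33, 0x08, 0xdd, 0xd0, 0x65, 0x54]

RES = [0x54, 0x4a, 0x33, 0x08, 0xdd, 0xd0, 0x65, 0x54]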